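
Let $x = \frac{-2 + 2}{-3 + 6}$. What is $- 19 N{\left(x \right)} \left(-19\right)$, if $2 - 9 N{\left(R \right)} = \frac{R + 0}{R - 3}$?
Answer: $\frac{722}{9} \approx 80.222$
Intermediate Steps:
$x = 0$ ($x = \frac{0}{3} = 0 \cdot \frac{1}{3} = 0$)
$N{\left(R \right)} = \frac{2}{9} - \frac{R}{9 \left(-3 + R\right)}$ ($N{\left(R \right)} = \frac{2}{9} - \frac{\left(R + 0\right) \frac{1}{R - 3}}{9} = \frac{2}{9} - \frac{R \frac{1}{-3 + R}}{9} = \frac{2}{9} - \frac{R}{9 \left(-3 + R\right)}$)
$- 19 N{\left(x \right)} \left(-19\right) = - 19 \frac{-6 + 0}{9 \left(-3 + 0\right)} \left(-19\right) = - 19 \cdot \frac{1}{9} \frac{1}{-3} \left(-6\right) \left(-19\right) = - 19 \cdot \frac{1}{9} \left(- \frac{1}{3}\right) \left(-6\right) \left(-19\right) = \left(-19\right) \frac{2}{9} \left(-19\right) = \left(- \frac{38}{9}\right) \left(-19\right) = \frac{722}{9}$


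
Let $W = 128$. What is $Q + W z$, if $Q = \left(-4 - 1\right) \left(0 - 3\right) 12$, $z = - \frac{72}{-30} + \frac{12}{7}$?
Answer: $\frac{24732}{35} \approx 706.63$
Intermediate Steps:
$z = \frac{144}{35}$ ($z = \left(-72\right) \left(- \frac{1}{30}\right) + 12 \cdot \frac{1}{7} = \frac{12}{5} + \frac{12}{7} = \frac{144}{35} \approx 4.1143$)
$Q = 180$ ($Q = \left(-5\right) \left(-3\right) 12 = 15 \cdot 12 = 180$)
$Q + W z = 180 + 128 \cdot \frac{144}{35} = 180 + \frac{18432}{35} = \frac{24732}{35}$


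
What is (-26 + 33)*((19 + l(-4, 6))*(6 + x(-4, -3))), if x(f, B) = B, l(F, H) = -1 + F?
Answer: 294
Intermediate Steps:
(-26 + 33)*((19 + l(-4, 6))*(6 + x(-4, -3))) = (-26 + 33)*((19 + (-1 - 4))*(6 - 3)) = 7*((19 - 5)*3) = 7*(14*3) = 7*42 = 294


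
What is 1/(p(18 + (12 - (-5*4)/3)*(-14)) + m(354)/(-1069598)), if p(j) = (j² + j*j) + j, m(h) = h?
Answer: 4813191/568817562797 ≈ 8.4617e-6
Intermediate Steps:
p(j) = j + 2*j² (p(j) = (j² + j²) + j = 2*j² + j = j + 2*j²)
1/(p(18 + (12 - (-5*4)/3)*(-14)) + m(354)/(-1069598)) = 1/((18 + (12 - (-5*4)/3)*(-14))*(1 + 2*(18 + (12 - (-5*4)/3)*(-14))) + 354/(-1069598)) = 1/((18 + (12 - (-20)/3)*(-14))*(1 + 2*(18 + (12 - (-20)/3)*(-14))) + 354*(-1/1069598)) = 1/((18 + (12 - 1*(-20/3))*(-14))*(1 + 2*(18 + (12 - 1*(-20/3))*(-14))) - 177/534799) = 1/((18 + (12 + 20/3)*(-14))*(1 + 2*(18 + (12 + 20/3)*(-14))) - 177/534799) = 1/((18 + (56/3)*(-14))*(1 + 2*(18 + (56/3)*(-14))) - 177/534799) = 1/((18 - 784/3)*(1 + 2*(18 - 784/3)) - 177/534799) = 1/(-730*(1 + 2*(-730/3))/3 - 177/534799) = 1/(-730*(1 - 1460/3)/3 - 177/534799) = 1/(-730/3*(-1457/3) - 177/534799) = 1/(1063610/9 - 177/534799) = 1/(568817562797/4813191) = 4813191/568817562797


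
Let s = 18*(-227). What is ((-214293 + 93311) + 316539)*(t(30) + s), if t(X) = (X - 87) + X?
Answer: -804325941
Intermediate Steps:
s = -4086
t(X) = -87 + 2*X (t(X) = (-87 + X) + X = -87 + 2*X)
((-214293 + 93311) + 316539)*(t(30) + s) = ((-214293 + 93311) + 316539)*((-87 + 2*30) - 4086) = (-120982 + 316539)*((-87 + 60) - 4086) = 195557*(-27 - 4086) = 195557*(-4113) = -804325941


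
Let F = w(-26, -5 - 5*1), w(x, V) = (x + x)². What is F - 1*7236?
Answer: -4532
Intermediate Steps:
w(x, V) = 4*x² (w(x, V) = (2*x)² = 4*x²)
F = 2704 (F = 4*(-26)² = 4*676 = 2704)
F - 1*7236 = 2704 - 1*7236 = 2704 - 7236 = -4532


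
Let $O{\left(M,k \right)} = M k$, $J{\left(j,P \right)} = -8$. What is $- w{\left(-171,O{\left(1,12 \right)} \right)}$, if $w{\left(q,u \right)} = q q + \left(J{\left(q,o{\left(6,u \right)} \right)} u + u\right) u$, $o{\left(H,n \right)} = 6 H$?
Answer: $-28233$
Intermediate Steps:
$w{\left(q,u \right)} = q^{2} - 7 u^{2}$ ($w{\left(q,u \right)} = q q + \left(- 8 u + u\right) u = q^{2} + - 7 u u = q^{2} - 7 u^{2}$)
$- w{\left(-171,O{\left(1,12 \right)} \right)} = - (\left(-171\right)^{2} - 7 \left(1 \cdot 12\right)^{2}) = - (29241 - 7 \cdot 12^{2}) = - (29241 - 1008) = \left(-1\right) 28233 = -28233$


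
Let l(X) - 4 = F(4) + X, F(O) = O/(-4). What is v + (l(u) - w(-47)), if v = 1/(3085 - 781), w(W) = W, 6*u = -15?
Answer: 109441/2304 ≈ 47.500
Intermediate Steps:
u = -5/2 (u = (⅙)*(-15) = -5/2 ≈ -2.5000)
F(O) = -O/4 (F(O) = O*(-¼) = -O/4)
l(X) = 3 + X (l(X) = 4 + (-¼*4 + X) = 4 + (-1 + X) = 3 + X)
v = 1/2304 ≈ 0.00043403
v + (l(u) - w(-47)) = 1/2304 + ((3 - 5/2) - 1*(-47)) = 1/2304 + (½ + 47) = 1/2304 + 95/2 = 109441/2304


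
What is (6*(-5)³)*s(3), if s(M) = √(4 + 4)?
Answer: -1500*√2 ≈ -2121.3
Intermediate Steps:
s(M) = 2*√2 (s(M) = √8 = 2*√2)
(6*(-5)³)*s(3) = (6*(-5)³)*(2*√2) = (6*(-125))*(2*√2) = -1500*√2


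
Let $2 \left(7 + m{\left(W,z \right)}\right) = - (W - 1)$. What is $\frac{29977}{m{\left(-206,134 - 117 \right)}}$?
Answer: $\frac{59954}{193} \approx 310.64$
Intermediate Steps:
$m{\left(W,z \right)} = - \frac{13}{2} - \frac{W}{2}$ ($m{\left(W,z \right)} = -7 + \frac{\left(-1\right) \left(W - 1\right)}{2} = -7 + \frac{\left(-1\right) \left(-1 + W\right)}{2} = -7 + \frac{1 - W}{2} = -7 - \left(- \frac{1}{2} + \frac{W}{2}\right) = - \frac{13}{2} - \frac{W}{2}$)
$\frac{29977}{m{\left(-206,134 - 117 \right)}} = \frac{29977}{- \frac{13}{2} - -103} = \frac{29977}{- \frac{13}{2} + 103} = \frac{29977}{\frac{193}{2}} = 29977 \cdot \frac{2}{193} = \frac{59954}{193}$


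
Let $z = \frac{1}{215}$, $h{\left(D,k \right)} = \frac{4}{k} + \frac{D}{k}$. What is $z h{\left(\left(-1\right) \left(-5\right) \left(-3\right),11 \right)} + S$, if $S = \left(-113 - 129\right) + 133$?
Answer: $- \frac{23436}{215} \approx -109.0$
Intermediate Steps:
$S = -109$ ($S = -242 + 133 = -109$)
$z = \frac{1}{215} \approx 0.0046512$
$z h{\left(\left(-1\right) \left(-5\right) \left(-3\right),11 \right)} + S = \frac{\frac{1}{11} \left(4 + \left(-1\right) \left(-5\right) \left(-3\right)\right)}{215} - 109 = \frac{\frac{1}{11} \left(4 + 5 \left(-3\right)\right)}{215} - 109 = \frac{\frac{1}{11} \left(4 - 15\right)}{215} - 109 = \frac{\frac{1}{11} \left(-11\right)}{215} - 109 = \frac{1}{215} \left(-1\right) - 109 = - \frac{1}{215} - 109 = - \frac{23436}{215}$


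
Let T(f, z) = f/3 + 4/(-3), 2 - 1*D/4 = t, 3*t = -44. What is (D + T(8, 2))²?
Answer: 4624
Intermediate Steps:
t = -44/3 (t = (⅓)*(-44) = -44/3 ≈ -14.667)
D = 200/3 (D = 8 - 4*(-44/3) = 8 + 176/3 = 200/3 ≈ 66.667)
T(f, z) = -4/3 + f/3 (T(f, z) = f*(⅓) + 4*(-⅓) = f/3 - 4/3 = -4/3 + f/3)
(D + T(8, 2))² = (200/3 + (-4/3 + (⅓)*8))² = (200/3 + (-4/3 + 8/3))² = (200/3 + 4/3)² = 68² = 4624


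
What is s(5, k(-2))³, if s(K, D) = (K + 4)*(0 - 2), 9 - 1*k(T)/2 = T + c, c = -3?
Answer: -5832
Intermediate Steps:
k(T) = 24 - 2*T (k(T) = 18 - 2*(T - 3) = 18 - 2*(-3 + T) = 18 + (6 - 2*T) = 24 - 2*T)
s(K, D) = -8 - 2*K (s(K, D) = (4 + K)*(-2) = -8 - 2*K)
s(5, k(-2))³ = (-8 - 2*5)³ = (-8 - 10)³ = (-18)³ = -5832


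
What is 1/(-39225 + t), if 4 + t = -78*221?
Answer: -1/56467 ≈ -1.7709e-5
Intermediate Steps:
t = -17242 (t = -4 - 78*221 = -4 - 17238 = -17242)
1/(-39225 + t) = 1/(-39225 - 17242) = 1/(-56467) = -1/56467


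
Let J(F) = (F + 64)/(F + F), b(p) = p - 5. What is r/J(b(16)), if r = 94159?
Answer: 2071498/75 ≈ 27620.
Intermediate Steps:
b(p) = -5 + p
J(F) = (64 + F)/(2*F) (J(F) = (64 + F)/((2*F)) = (64 + F)*(1/(2*F)) = (64 + F)/(2*F))
r/J(b(16)) = 94159/(((64 + (-5 + 16))/(2*(-5 + 16)))) = 94159/(((1/2)*(64 + 11)/11)) = 94159/(((1/2)*(1/11)*75)) = 94159/(75/22) = 94159*(22/75) = 2071498/75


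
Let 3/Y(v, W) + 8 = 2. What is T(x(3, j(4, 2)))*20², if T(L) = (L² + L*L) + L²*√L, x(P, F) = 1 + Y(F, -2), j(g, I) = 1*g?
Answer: 200 + 50*√2 ≈ 270.71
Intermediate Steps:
Y(v, W) = -½ (Y(v, W) = 3/(-8 + 2) = 3/(-6) = 3*(-⅙) = -½)
j(g, I) = g
x(P, F) = ½ (x(P, F) = 1 - ½ = ½)
T(L) = L^(5/2) + 2*L² (T(L) = (L² + L²) + L^(5/2) = 2*L² + L^(5/2) = L^(5/2) + 2*L²)
T(x(3, j(4, 2)))*20² = ((½)^(5/2) + 2*(½)²)*20² = (√2/8 + 2*(¼))*400 = (√2/8 + ½)*400 = (½ + √2/8)*400 = 200 + 50*√2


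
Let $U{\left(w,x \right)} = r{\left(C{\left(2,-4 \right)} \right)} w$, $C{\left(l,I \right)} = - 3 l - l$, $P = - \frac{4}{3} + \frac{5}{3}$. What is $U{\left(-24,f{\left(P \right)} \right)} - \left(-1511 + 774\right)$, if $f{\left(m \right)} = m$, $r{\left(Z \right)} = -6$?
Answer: $881$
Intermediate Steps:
$P = \frac{1}{3}$ ($P = \left(-4\right) \frac{1}{3} + 5 \cdot \frac{1}{3} = - \frac{4}{3} + \frac{5}{3} = \frac{1}{3} \approx 0.33333$)
$C{\left(l,I \right)} = - 4 l$
$U{\left(w,x \right)} = - 6 w$
$U{\left(-24,f{\left(P \right)} \right)} - \left(-1511 + 774\right) = \left(-6\right) \left(-24\right) - \left(-1511 + 774\right) = 144 - -737 = 144 + 737 = 881$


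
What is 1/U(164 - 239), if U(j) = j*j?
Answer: 1/5625 ≈ 0.00017778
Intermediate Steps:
U(j) = j²
1/U(164 - 239) = 1/((164 - 239)²) = 1/((-75)²) = 1/5625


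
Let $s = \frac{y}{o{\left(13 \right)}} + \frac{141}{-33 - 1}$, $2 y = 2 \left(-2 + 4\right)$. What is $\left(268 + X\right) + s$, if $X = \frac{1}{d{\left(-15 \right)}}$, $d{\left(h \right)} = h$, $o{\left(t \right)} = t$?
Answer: $\frac{1749923}{6630} \approx 263.94$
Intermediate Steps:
$y = 2$ ($y = \frac{2 \left(-2 + 4\right)}{2} = \frac{2 \cdot 2}{2} = \frac{1}{2} \cdot 4 = 2$)
$X = - \frac{1}{15}$ ($X = \frac{1}{-15} = - \frac{1}{15} \approx -0.066667$)
$s = - \frac{1765}{442}$ ($s = \frac{2}{13} + \frac{141}{-33 - 1} = 2 \cdot \frac{1}{13} + \frac{141}{-33 - 1} = \frac{2}{13} + \frac{141}{-34} = \frac{2}{13} + 141 \left(- \frac{1}{34}\right) = \frac{2}{13} - \frac{141}{34} = - \frac{1765}{442} \approx -3.9932$)
$\left(268 + X\right) + s = \left(268 - \frac{1}{15}\right) - \frac{1765}{442} = \frac{4019}{15} - \frac{1765}{442} = \frac{1749923}{6630}$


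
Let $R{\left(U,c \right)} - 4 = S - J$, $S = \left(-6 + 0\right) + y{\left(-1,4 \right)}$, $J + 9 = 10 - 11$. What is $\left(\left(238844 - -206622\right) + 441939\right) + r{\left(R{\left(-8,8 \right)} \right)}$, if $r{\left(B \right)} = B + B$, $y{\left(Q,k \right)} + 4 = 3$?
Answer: $887419$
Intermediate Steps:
$y{\left(Q,k \right)} = -1$ ($y{\left(Q,k \right)} = -4 + 3 = -1$)
$J = -10$ ($J = -9 + \left(10 - 11\right) = -9 - 1 = -10$)
$S = -7$ ($S = \left(-6 + 0\right) - 1 = -6 - 1 = -7$)
$R{\left(U,c \right)} = 7$ ($R{\left(U,c \right)} = 4 - -3 = 4 + \left(-7 + 10\right) = 4 + 3 = 7$)
$r{\left(B \right)} = 2 B$
$\left(\left(238844 - -206622\right) + 441939\right) + r{\left(R{\left(-8,8 \right)} \right)} = \left(\left(238844 - -206622\right) + 441939\right) + 2 \cdot 7 = \left(\left(238844 + 206622\right) + 441939\right) + 14 = \left(445466 + 441939\right) + 14 = 887405 + 14 = 887419$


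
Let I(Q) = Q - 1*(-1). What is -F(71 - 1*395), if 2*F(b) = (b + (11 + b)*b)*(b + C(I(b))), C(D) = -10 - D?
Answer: 555984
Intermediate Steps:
I(Q) = 1 + Q (I(Q) = Q + 1 = 1 + Q)
F(b) = -11*b/2 - 11*b*(11 + b)/2 (F(b) = ((b + (11 + b)*b)*(b + (-10 - (1 + b))))/2 = ((b + b*(11 + b))*(b + (-10 + (-1 - b))))/2 = ((b + b*(11 + b))*(b + (-11 - b)))/2 = ((b + b*(11 + b))*(-11))/2 = (-11*b - 11*b*(11 + b))/2 = -11*b/2 - 11*b*(11 + b)/2)
-F(71 - 1*395) = -11*(71 - 1*395)*(-12 - (71 - 1*395))/2 = -11*(71 - 395)*(-12 - (71 - 395))/2 = -11*(-324)*(-12 - 1*(-324))/2 = -11*(-324)*(-12 + 324)/2 = -11*(-324)*312/2 = -1*(-555984) = 555984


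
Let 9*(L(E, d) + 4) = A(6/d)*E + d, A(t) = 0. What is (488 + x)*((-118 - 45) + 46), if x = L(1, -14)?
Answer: -56446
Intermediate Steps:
L(E, d) = -4 + d/9 (L(E, d) = -4 + (0*E + d)/9 = -4 + (0 + d)/9 = -4 + d/9)
x = -50/9 (x = -4 + (1/9)*(-14) = -4 - 14/9 = -50/9 ≈ -5.5556)
(488 + x)*((-118 - 45) + 46) = (488 - 50/9)*((-118 - 45) + 46) = 4342*(-163 + 46)/9 = (4342/9)*(-117) = -56446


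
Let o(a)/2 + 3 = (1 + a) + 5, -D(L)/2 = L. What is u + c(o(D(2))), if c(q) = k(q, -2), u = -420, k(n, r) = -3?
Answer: -423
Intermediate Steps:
D(L) = -2*L
o(a) = 6 + 2*a (o(a) = -6 + 2*((1 + a) + 5) = -6 + 2*(6 + a) = -6 + (12 + 2*a) = 6 + 2*a)
c(q) = -3
u + c(o(D(2))) = -420 - 3 = -423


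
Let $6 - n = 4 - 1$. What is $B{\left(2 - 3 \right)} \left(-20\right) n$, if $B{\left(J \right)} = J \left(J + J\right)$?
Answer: $-120$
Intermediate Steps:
$B{\left(J \right)} = 2 J^{2}$ ($B{\left(J \right)} = J 2 J = 2 J^{2}$)
$n = 3$ ($n = 6 - \left(4 - 1\right) = 6 - 3 = 3$)
$B{\left(2 - 3 \right)} \left(-20\right) n = 2 \left(2 - 3\right)^{2} \left(-20\right) 3 = 2 \left(-1\right)^{2} \left(-20\right) 3 = 2 \cdot 1 \left(-20\right) 3 = 2 \left(-20\right) 3 = \left(-40\right) 3 = -120$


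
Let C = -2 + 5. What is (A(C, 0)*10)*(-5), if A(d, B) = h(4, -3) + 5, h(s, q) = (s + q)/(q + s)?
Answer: -300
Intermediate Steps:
h(s, q) = 1 (h(s, q) = (q + s)/(q + s) = 1)
C = 3
A(d, B) = 6 (A(d, B) = 1 + 5 = 6)
(A(C, 0)*10)*(-5) = (6*10)*(-5) = 60*(-5) = -300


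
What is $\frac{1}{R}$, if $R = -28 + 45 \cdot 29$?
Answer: $\frac{1}{1277} \approx 0.00078308$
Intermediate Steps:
$R = 1277$ ($R = -28 + 1305 = 1277$)
$\frac{1}{R} = \frac{1}{1277}$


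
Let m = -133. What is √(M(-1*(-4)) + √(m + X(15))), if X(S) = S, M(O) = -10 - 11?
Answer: √(-21 + I*√118) ≈ 1.1496 + 4.7246*I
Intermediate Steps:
M(O) = -21
√(M(-1*(-4)) + √(m + X(15))) = √(-21 + √(-133 + 15)) = √(-21 + √(-118)) = √(-21 + I*√118)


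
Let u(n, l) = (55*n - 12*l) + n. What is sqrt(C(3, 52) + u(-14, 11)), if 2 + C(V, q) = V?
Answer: I*sqrt(915) ≈ 30.249*I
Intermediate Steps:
C(V, q) = -2 + V
u(n, l) = -12*l + 56*n (u(n, l) = (-12*l + 55*n) + n = -12*l + 56*n)
sqrt(C(3, 52) + u(-14, 11)) = sqrt((-2 + 3) + (-12*11 + 56*(-14))) = sqrt(1 + (-132 - 784)) = sqrt(1 - 916) = sqrt(-915) = I*sqrt(915)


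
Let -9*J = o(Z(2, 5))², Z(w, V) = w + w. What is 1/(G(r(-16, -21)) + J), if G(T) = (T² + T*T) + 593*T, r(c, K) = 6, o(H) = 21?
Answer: 1/3581 ≈ 0.00027925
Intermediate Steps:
Z(w, V) = 2*w
J = -49 (J = -⅑*21² = -⅑*441 = -49)
G(T) = 2*T² + 593*T (G(T) = (T² + T²) + 593*T = 2*T² + 593*T)
1/(G(r(-16, -21)) + J) = 1/(6*(593 + 2*6) - 49) = 1/(6*(593 + 12) - 49) = 1/(6*605 - 49) = 1/(3630 - 49) = 1/3581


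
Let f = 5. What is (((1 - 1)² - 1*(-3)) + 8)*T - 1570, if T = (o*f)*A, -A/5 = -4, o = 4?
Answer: 2830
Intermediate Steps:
A = 20 (A = -5*(-4) = 20)
T = 400 (T = (4*5)*20 = 20*20 = 400)
(((1 - 1)² - 1*(-3)) + 8)*T - 1570 = (((1 - 1)² - 1*(-3)) + 8)*400 - 1570 = ((0² + 3) + 8)*400 - 1570 = ((0 + 3) + 8)*400 - 1570 = (3 + 8)*400 - 1570 = 11*400 - 1570 = 4400 - 1570 = 2830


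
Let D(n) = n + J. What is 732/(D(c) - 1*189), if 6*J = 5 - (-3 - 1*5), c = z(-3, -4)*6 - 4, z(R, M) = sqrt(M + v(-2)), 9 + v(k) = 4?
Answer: -5028840/1322689 - 474336*I/1322689 ≈ -3.802 - 0.35861*I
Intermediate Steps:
v(k) = -5 (v(k) = -9 + 4 = -5)
z(R, M) = sqrt(-5 + M) (z(R, M) = sqrt(M - 5) = sqrt(-5 + M))
c = -4 + 18*I (c = sqrt(-5 - 4)*6 - 4 = sqrt(-9)*6 - 4 = (3*I)*6 - 4 = 18*I - 4 = -4 + 18*I ≈ -4.0 + 18.0*I)
J = 13/6 (J = (5 - (-3 - 1*5))/6 = (5 - (-3 - 5))/6 = (5 - 1*(-8))/6 = (5 + 8)/6 = (1/6)*13 = 13/6 ≈ 2.1667)
D(n) = 13/6 + n (D(n) = n + 13/6 = 13/6 + n)
732/(D(c) - 1*189) = 732/((13/6 + (-4 + 18*I)) - 1*189) = 732/((-11/6 + 18*I) - 189) = 732/(-1145/6 + 18*I) = 732*(36*(-1145/6 - 18*I)/1322689) = 26352*(-1145/6 - 18*I)/1322689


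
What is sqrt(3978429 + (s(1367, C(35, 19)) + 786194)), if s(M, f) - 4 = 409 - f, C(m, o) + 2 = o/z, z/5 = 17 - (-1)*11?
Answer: sqrt(23348685535)/70 ≈ 2182.9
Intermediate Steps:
z = 140 (z = 5*(17 - (-1)*11) = 5*(17 - 1*(-11)) = 5*(17 + 11) = 5*28 = 140)
C(m, o) = -2 + o/140
s(M, f) = 413 - f (s(M, f) = 4 + (409 - f) = 413 - f)
sqrt(3978429 + (s(1367, C(35, 19)) + 786194)) = sqrt(3978429 + ((413 - (-2 + (1/140)*19)) + 786194)) = sqrt(3978429 + ((413 - (-2 + 19/140)) + 786194)) = sqrt(3978429 + ((413 - 1*(-261/140)) + 786194)) = sqrt(3978429 + ((413 + 261/140) + 786194)) = sqrt(3978429 + (58081/140 + 786194)) = sqrt(3978429 + 110125241/140) = sqrt(667105301/140) = sqrt(23348685535)/70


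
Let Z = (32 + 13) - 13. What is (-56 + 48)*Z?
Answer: -256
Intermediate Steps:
Z = 32 (Z = 45 - 13 = 32)
(-56 + 48)*Z = (-56 + 48)*32 = -8*32 = -256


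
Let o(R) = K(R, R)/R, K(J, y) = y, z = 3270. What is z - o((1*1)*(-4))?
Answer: 3269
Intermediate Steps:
o(R) = 1 (o(R) = R/R = 1)
z - o((1*1)*(-4)) = 3270 - 1*1 = 3270 - 1 = 3269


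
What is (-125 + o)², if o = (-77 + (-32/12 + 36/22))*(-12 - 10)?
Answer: 22800625/9 ≈ 2.5334e+6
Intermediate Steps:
o = 5150/3 (o = (-77 + (-32*1/12 + 36*(1/22)))*(-22) = (-77 + (-8/3 + 18/11))*(-22) = (-77 - 34/33)*(-22) = -2575/33*(-22) = 5150/3 ≈ 1716.7)
(-125 + o)² = (-125 + 5150/3)² = (4775/3)² = 22800625/9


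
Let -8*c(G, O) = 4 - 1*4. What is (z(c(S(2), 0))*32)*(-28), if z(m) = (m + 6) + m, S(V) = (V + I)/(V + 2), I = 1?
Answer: -5376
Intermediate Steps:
S(V) = (1 + V)/(2 + V) (S(V) = (V + 1)/(V + 2) = (1 + V)/(2 + V))
c(G, O) = 0 (c(G, O) = -(4 - 1*4)/8 = -(4 - 4)/8 = -⅛*0 = 0)
z(m) = 6 + 2*m (z(m) = (6 + m) + m = 6 + 2*m)
(z(c(S(2), 0))*32)*(-28) = ((6 + 2*0)*32)*(-28) = ((6 + 0)*32)*(-28) = (6*32)*(-28) = 192*(-28) = -5376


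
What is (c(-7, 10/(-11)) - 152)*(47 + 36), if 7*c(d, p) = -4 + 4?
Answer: -12616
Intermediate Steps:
c(d, p) = 0 (c(d, p) = (-4 + 4)/7 = (1/7)*0 = 0)
(c(-7, 10/(-11)) - 152)*(47 + 36) = (0 - 152)*(47 + 36) = -152*83 = -12616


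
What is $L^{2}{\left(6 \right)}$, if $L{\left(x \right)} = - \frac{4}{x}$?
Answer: $\frac{4}{9} \approx 0.44444$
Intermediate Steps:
$L^{2}{\left(6 \right)} = \left(- \frac{4}{6}\right)^{2} = \left(\left(-4\right) \frac{1}{6}\right)^{2} = \left(- \frac{2}{3}\right)^{2} = \frac{4}{9}$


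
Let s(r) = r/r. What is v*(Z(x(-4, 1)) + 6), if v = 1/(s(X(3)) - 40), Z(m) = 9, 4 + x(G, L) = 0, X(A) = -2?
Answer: -5/13 ≈ -0.38462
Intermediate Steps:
x(G, L) = -4 (x(G, L) = -4 + 0 = -4)
s(r) = 1
v = -1/39 (v = 1/(1 - 40) = 1/(-39) = -1/39 ≈ -0.025641)
v*(Z(x(-4, 1)) + 6) = -(9 + 6)/39 = -1/39*15 = -5/13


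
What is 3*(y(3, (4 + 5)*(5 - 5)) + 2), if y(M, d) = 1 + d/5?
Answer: 9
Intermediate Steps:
y(M, d) = 1 + d/5
3*(y(3, (4 + 5)*(5 - 5)) + 2) = 3*((1 + ((4 + 5)*(5 - 5))/5) + 2) = 3*((1 + (9*0)/5) + 2) = 3*((1 + (⅕)*0) + 2) = 3*((1 + 0) + 2) = 3*(1 + 2) = 3*3 = 9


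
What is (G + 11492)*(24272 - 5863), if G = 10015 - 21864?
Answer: -6572013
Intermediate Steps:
G = -11849
(G + 11492)*(24272 - 5863) = (-11849 + 11492)*(24272 - 5863) = -357*18409 = -6572013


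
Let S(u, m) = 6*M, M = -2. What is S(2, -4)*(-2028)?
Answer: 24336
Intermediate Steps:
S(u, m) = -12 (S(u, m) = 6*(-2) = -12)
S(2, -4)*(-2028) = -12*(-2028) = 24336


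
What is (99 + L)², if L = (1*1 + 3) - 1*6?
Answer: 9409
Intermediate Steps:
L = -2 (L = (1 + 3) - 6 = 4 - 6 = -2)
(99 + L)² = (99 - 2)² = 97² = 9409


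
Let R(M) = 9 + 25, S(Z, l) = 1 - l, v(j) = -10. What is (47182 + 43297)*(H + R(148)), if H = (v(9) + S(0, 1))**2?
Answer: 12124186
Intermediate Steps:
H = 100 (H = (-10 + (1 - 1*1))**2 = (-10 + (1 - 1))**2 = (-10 + 0)**2 = (-10)**2 = 100)
R(M) = 34
(47182 + 43297)*(H + R(148)) = (47182 + 43297)*(100 + 34) = 90479*134 = 12124186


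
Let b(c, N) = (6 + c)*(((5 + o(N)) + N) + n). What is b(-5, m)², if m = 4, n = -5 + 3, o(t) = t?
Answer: 121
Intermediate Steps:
n = -2
b(c, N) = (3 + 2*N)*(6 + c) (b(c, N) = (6 + c)*(((5 + N) + N) - 2) = (6 + c)*((5 + 2*N) - 2) = (6 + c)*(3 + 2*N) = (3 + 2*N)*(6 + c))
b(-5, m)² = (18 + 3*(-5) + 12*4 + 2*4*(-5))² = (18 - 15 + 48 - 40)² = 11² = 121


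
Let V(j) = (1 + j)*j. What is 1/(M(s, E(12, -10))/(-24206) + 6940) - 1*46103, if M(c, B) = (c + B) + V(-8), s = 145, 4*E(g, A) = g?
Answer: -3872408471851/83994718 ≈ -46103.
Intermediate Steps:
E(g, A) = g/4
V(j) = j*(1 + j)
M(c, B) = 56 + B + c (M(c, B) = (c + B) - 8*(1 - 8) = (B + c) - 8*(-7) = (B + c) + 56 = 56 + B + c)
1/(M(s, E(12, -10))/(-24206) + 6940) - 1*46103 = 1/((56 + (1/4)*12 + 145)/(-24206) + 6940) - 1*46103 = 1/((56 + 3 + 145)*(-1/24206) + 6940) - 46103 = 1/(204*(-1/24206) + 6940) - 46103 = 1/(-102/12103 + 6940) - 46103 = 1/(83994718/12103) - 46103 = 12103/83994718 - 46103 = -3872408471851/83994718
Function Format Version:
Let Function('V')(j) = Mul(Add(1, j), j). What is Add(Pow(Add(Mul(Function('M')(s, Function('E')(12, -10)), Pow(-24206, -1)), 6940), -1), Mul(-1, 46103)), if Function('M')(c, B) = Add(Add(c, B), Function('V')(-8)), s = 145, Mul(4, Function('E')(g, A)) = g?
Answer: Rational(-3872408471851, 83994718) ≈ -46103.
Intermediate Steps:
Function('E')(g, A) = Mul(Rational(1, 4), g)
Function('V')(j) = Mul(j, Add(1, j))
Function('M')(c, B) = Add(56, B, c) (Function('M')(c, B) = Add(Add(c, B), Mul(-8, Add(1, -8))) = Add(Add(B, c), Mul(-8, -7)) = Add(Add(B, c), 56) = Add(56, B, c))
Add(Pow(Add(Mul(Function('M')(s, Function('E')(12, -10)), Pow(-24206, -1)), 6940), -1), Mul(-1, 46103)) = Add(Pow(Add(Mul(Add(56, Mul(Rational(1, 4), 12), 145), Pow(-24206, -1)), 6940), -1), Mul(-1, 46103)) = Add(Pow(Add(Mul(Add(56, 3, 145), Rational(-1, 24206)), 6940), -1), -46103) = Add(Pow(Add(Mul(204, Rational(-1, 24206)), 6940), -1), -46103) = Add(Pow(Add(Rational(-102, 12103), 6940), -1), -46103) = Add(Pow(Rational(83994718, 12103), -1), -46103) = Add(Rational(12103, 83994718), -46103) = Rational(-3872408471851, 83994718)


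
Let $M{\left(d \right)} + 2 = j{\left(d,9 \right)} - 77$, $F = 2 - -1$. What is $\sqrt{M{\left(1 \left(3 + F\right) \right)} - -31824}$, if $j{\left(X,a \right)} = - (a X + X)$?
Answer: $\sqrt{31685} \approx 178.0$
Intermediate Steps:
$F = 3$ ($F = 2 + 1 = 3$)
$j{\left(X,a \right)} = - X - X a$ ($j{\left(X,a \right)} = - (X a + X) = - (X + X a) = - X - X a$)
$M{\left(d \right)} = -79 - 10 d$ ($M{\left(d \right)} = -2 - \left(77 + d \left(1 + 9\right)\right) = -2 - \left(77 + d 10\right) = -2 - \left(77 + 10 d\right) = -79 - 10 d$)
$\sqrt{M{\left(1 \left(3 + F\right) \right)} - -31824} = \sqrt{\left(-79 - 10 \cdot 1 \left(3 + 3\right)\right) - -31824} = \sqrt{\left(-79 - 10 \cdot 1 \cdot 6\right) + 31824} = \sqrt{\left(-79 - 60\right) + 31824} = \sqrt{-139 + 31824} = \sqrt{31685}$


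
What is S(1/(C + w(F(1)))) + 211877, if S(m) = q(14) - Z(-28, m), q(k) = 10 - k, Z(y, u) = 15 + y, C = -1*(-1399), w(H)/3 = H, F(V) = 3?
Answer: 211886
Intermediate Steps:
w(H) = 3*H
C = 1399
S(m) = 9 (S(m) = (10 - 1*14) - (15 - 28) = (10 - 14) - 1*(-13) = -4 + 13 = 9)
S(1/(C + w(F(1)))) + 211877 = 9 + 211877 = 211886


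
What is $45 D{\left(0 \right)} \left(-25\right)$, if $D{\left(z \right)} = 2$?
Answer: $-2250$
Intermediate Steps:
$45 D{\left(0 \right)} \left(-25\right) = 45 \cdot 2 \left(-25\right) = 90 \left(-25\right) = -2250$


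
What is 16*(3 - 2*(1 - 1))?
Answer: 48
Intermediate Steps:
16*(3 - 2*(1 - 1)) = 16*(3 - 2*0) = 16*(3 + 0) = 16*3 = 48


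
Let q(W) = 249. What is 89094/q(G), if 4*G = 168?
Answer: 29698/83 ≈ 357.81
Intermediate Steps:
G = 42 (G = (¼)*168 = 42)
89094/q(G) = 89094/249 = 89094*(1/249) = 29698/83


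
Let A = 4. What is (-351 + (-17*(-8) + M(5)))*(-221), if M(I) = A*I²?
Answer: 25415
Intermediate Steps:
M(I) = 4*I²
(-351 + (-17*(-8) + M(5)))*(-221) = (-351 + (-17*(-8) + 4*5²))*(-221) = (-351 + (136 + 4*25))*(-221) = (-351 + (136 + 100))*(-221) = (-351 + 236)*(-221) = -115*(-221) = 25415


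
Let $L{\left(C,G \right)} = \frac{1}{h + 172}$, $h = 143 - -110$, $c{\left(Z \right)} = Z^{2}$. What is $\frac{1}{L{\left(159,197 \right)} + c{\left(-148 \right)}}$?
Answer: $\frac{425}{9309201} \approx 4.5654 \cdot 10^{-5}$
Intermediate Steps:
$h = 253$ ($h = 143 + 110 = 253$)
$L{\left(C,G \right)} = \frac{1}{425}$ ($L{\left(C,G \right)} = \frac{1}{253 + 172} = \frac{1}{425}$)
$\frac{1}{L{\left(159,197 \right)} + c{\left(-148 \right)}} = \frac{1}{\frac{1}{425} + \left(-148\right)^{2}} = \frac{1}{\frac{1}{425} + 21904} = \frac{1}{\frac{9309201}{425}} = \frac{425}{9309201}$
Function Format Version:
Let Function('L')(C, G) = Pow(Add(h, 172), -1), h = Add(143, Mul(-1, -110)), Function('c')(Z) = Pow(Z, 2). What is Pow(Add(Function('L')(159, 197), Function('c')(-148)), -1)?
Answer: Rational(425, 9309201) ≈ 4.5654e-5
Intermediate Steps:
h = 253 (h = Add(143, 110) = 253)
Function('L')(C, G) = Rational(1, 425) (Function('L')(C, G) = Pow(Add(253, 172), -1) = Pow(425, -1) = Rational(1, 425))
Pow(Add(Function('L')(159, 197), Function('c')(-148)), -1) = Pow(Add(Rational(1, 425), Pow(-148, 2)), -1) = Pow(Add(Rational(1, 425), 21904), -1) = Pow(Rational(9309201, 425), -1) = Rational(425, 9309201)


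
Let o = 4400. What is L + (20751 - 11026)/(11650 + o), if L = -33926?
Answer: -21780103/642 ≈ -33925.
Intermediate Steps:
L + (20751 - 11026)/(11650 + o) = -33926 + (20751 - 11026)/(11650 + 4400) = -33926 + 9725/16050 = -33926 + 9725*(1/16050) = -33926 + 389/642 = -21780103/642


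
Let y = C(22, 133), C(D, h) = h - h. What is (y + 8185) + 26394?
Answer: 34579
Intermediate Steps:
C(D, h) = 0
y = 0
(y + 8185) + 26394 = (0 + 8185) + 26394 = 8185 + 26394 = 34579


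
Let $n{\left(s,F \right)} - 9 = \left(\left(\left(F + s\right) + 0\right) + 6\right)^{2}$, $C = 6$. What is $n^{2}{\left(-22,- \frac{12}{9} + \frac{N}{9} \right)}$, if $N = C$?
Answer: $\frac{6661561}{81} \approx 82242.0$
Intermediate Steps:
$N = 6$
$n{\left(s,F \right)} = 9 + \left(6 + F + s\right)^{2}$ ($n{\left(s,F \right)} = 9 + \left(\left(\left(F + s\right) + 0\right) + 6\right)^{2} = 9 + \left(\left(F + s\right) + 6\right)^{2} = 9 + \left(6 + F + s\right)^{2}$)
$n^{2}{\left(-22,- \frac{12}{9} + \frac{N}{9} \right)} = \left(9 + \left(6 + \left(- \frac{12}{9} + \frac{6}{9}\right) - 22\right)^{2}\right)^{2} = \left(9 + \left(6 + \left(\left(-12\right) \frac{1}{9} + 6 \cdot \frac{1}{9}\right) - 22\right)^{2}\right)^{2} = \left(9 + \left(6 + \left(- \frac{4}{3} + \frac{2}{3}\right) - 22\right)^{2}\right)^{2} = \left(9 + \left(6 - \frac{2}{3} - 22\right)^{2}\right)^{2} = \left(9 + \left(- \frac{50}{3}\right)^{2}\right)^{2} = \left(9 + \frac{2500}{9}\right)^{2} = \left(\frac{2581}{9}\right)^{2} = \frac{6661561}{81}$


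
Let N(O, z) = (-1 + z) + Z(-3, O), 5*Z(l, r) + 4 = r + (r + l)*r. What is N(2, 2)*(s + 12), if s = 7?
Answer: 19/5 ≈ 3.8000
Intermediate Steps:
Z(l, r) = -⅘ + r/5 + r*(l + r)/5 (Z(l, r) = -⅘ + (r + (r + l)*r)/5 = -⅘ + (r + (l + r)*r)/5 = -⅘ + (r + r*(l + r))/5 = -⅘ + (r/5 + r*(l + r)/5) = -⅘ + r/5 + r*(l + r)/5)
N(O, z) = -9/5 + z - 2*O/5 + O²/5 (N(O, z) = (-1 + z) + (-⅘ + O/5 + O²/5 + (⅕)*(-3)*O) = (-1 + z) + (-⅘ + O/5 + O²/5 - 3*O/5) = (-1 + z) + (-⅘ - 2*O/5 + O²/5) = -9/5 + z - 2*O/5 + O²/5)
N(2, 2)*(s + 12) = (-9/5 + 2 - ⅖*2 + (⅕)*2²)*(7 + 12) = (-9/5 + 2 - ⅘ + (⅕)*4)*19 = (-9/5 + 2 - ⅘ + ⅘)*19 = (⅕)*19 = 19/5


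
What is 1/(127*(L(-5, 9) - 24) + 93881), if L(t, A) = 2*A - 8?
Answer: 1/92103 ≈ 1.0857e-5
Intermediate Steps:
L(t, A) = -8 + 2*A
1/(127*(L(-5, 9) - 24) + 93881) = 1/(127*((-8 + 2*9) - 24) + 93881) = 1/(127*((-8 + 18) - 24) + 93881) = 1/(127*(10 - 24) + 93881) = 1/(127*(-14) + 93881) = 1/(-1778 + 93881) = 1/92103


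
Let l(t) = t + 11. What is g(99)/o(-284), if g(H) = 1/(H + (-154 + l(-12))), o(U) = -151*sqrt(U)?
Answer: -I*sqrt(71)/1200752 ≈ -7.0174e-6*I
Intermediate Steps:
l(t) = 11 + t
g(H) = 1/(-155 + H) (g(H) = 1/(H + (-154 + (11 - 12))) = 1/(H + (-154 - 1)) = 1/(H - 155) = 1/(-155 + H))
g(99)/o(-284) = 1/((-155 + 99)*((-302*I*sqrt(71)))) = 1/((-56)*((-302*I*sqrt(71)))) = -I*sqrt(71)/21442/56 = -I*sqrt(71)/1200752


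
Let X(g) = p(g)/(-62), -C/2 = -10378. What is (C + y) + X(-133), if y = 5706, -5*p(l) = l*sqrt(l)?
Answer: 26462 - 133*I*sqrt(133)/310 ≈ 26462.0 - 4.9478*I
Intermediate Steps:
C = 20756 (C = -2*(-10378) = 20756)
p(l) = -l**(3/2)/5 (p(l) = -l*sqrt(l)/5 = -l**(3/2)/5)
X(g) = g**(3/2)/310 (X(g) = -g**(3/2)/5/(-62) = -g**(3/2)/5*(-1/62) = g**(3/2)/310)
(C + y) + X(-133) = (20756 + 5706) + (-133)**(3/2)/310 = 26462 + (-133*I*sqrt(133))/310 = 26462 - 133*I*sqrt(133)/310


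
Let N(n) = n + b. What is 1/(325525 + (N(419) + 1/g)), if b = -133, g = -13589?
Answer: 13589/4427445678 ≈ 3.0693e-6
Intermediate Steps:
N(n) = -133 + n (N(n) = n - 133 = -133 + n)
1/(325525 + (N(419) + 1/g)) = 1/(325525 + ((-133 + 419) + 1/(-13589))) = 1/(325525 + (286 - 1/13589)) = 1/(325525 + 3886453/13589) = 1/(4427445678/13589) = 13589/4427445678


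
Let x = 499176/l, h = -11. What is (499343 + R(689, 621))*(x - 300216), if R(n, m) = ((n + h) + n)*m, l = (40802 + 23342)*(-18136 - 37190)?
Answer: -29925976966512241875/73933978 ≈ -4.0477e+11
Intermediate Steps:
l = -3548830944 (l = 64144*(-55326) = -3548830944)
x = -20799/147867956 (x = 499176/(-3548830944) = 499176*(-1/3548830944) = -20799/147867956 ≈ -0.00014066)
R(n, m) = m*(-11 + 2*n) (R(n, m) = ((n - 11) + n)*m = ((-11 + n) + n)*m = (-11 + 2*n)*m = m*(-11 + 2*n))
(499343 + R(689, 621))*(x - 300216) = (499343 + 621*(-11 + 2*689))*(-20799/147867956 - 300216) = (499343 + 621*(-11 + 1378))*(-44392326299295/147867956) = (499343 + 621*1367)*(-44392326299295/147867956) = (499343 + 848907)*(-44392326299295/147867956) = 1348250*(-44392326299295/147867956) = -29925976966512241875/73933978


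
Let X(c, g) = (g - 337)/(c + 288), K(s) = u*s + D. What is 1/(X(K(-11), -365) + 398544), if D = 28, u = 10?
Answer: 103/41049681 ≈ 2.5092e-6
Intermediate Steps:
K(s) = 28 + 10*s (K(s) = 10*s + 28 = 28 + 10*s)
X(c, g) = (-337 + g)/(288 + c)
1/(X(K(-11), -365) + 398544) = 1/((-337 - 365)/(288 + (28 + 10*(-11))) + 398544) = 1/(-702/(288 + (28 - 110)) + 398544) = 1/(-702/(288 - 82) + 398544) = 1/(-702/206 + 398544) = 1/((1/206)*(-702) + 398544) = 1/(-351/103 + 398544) = 1/(41049681/103) = 103/41049681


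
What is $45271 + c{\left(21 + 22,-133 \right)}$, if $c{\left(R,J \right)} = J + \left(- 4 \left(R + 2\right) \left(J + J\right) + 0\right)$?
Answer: $93018$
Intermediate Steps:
$c{\left(R,J \right)} = J - 8 J \left(2 + R\right)$ ($c{\left(R,J \right)} = J + \left(- 4 \left(2 + R\right) 2 J + 0\right) = J + \left(- 4 \cdot 2 J \left(2 + R\right) + 0\right) = J + \left(- 8 J \left(2 + R\right) + 0\right) = J - 8 J \left(2 + R\right)$)
$45271 + c{\left(21 + 22,-133 \right)} = 45271 - - 133 \left(15 + 8 \left(21 + 22\right)\right) = 45271 - - 133 \left(15 + 8 \cdot 43\right) = 45271 - - 133 \left(15 + 344\right) = 45271 - \left(-133\right) 359 = 45271 + 47747 = 93018$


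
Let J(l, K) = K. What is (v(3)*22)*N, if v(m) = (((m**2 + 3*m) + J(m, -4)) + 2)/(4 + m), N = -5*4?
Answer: -7040/7 ≈ -1005.7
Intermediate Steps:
N = -20
v(m) = (-2 + m**2 + 3*m)/(4 + m) (v(m) = (((m**2 + 3*m) - 4) + 2)/(4 + m) = ((-4 + m**2 + 3*m) + 2)/(4 + m) = (-2 + m**2 + 3*m)/(4 + m))
(v(3)*22)*N = (((-2 + 3**2 + 3*3)/(4 + 3))*22)*(-20) = (((-2 + 9 + 9)/7)*22)*(-20) = (((1/7)*16)*22)*(-20) = ((16/7)*22)*(-20) = (352/7)*(-20) = -7040/7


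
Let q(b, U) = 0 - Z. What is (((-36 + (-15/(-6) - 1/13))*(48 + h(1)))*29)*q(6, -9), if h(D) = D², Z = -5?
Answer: -6202665/26 ≈ -2.3856e+5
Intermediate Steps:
q(b, U) = 5 (q(b, U) = 0 - 1*(-5) = 0 + 5 = 5)
(((-36 + (-15/(-6) - 1/13))*(48 + h(1)))*29)*q(6, -9) = (((-36 + (-15/(-6) - 1/13))*(48 + 1²))*29)*5 = (((-36 + (-15*(-⅙) - 1*1/13))*(48 + 1))*29)*5 = (((-36 + (5/2 - 1/13))*49)*29)*5 = (((-36 + 63/26)*49)*29)*5 = (-873/26*49*29)*5 = -42777/26*29*5 = -1240533/26*5 = -6202665/26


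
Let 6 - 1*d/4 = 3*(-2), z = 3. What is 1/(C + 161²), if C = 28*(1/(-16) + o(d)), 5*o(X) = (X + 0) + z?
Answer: 20/524097 ≈ 3.8161e-5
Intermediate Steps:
d = 48 (d = 24 - 12*(-2) = 24 - 4*(-6) = 24 + 24 = 48)
o(X) = ⅗ + X/5 (o(X) = ((X + 0) + 3)/5 = (X + 3)/5 = (3 + X)/5 = ⅗ + X/5)
C = 5677/20 (C = 28*(1/(-16) + (⅗ + (⅕)*48)) = 28*(-1/16 + (⅗ + 48/5)) = 28*(-1/16 + 51/5) = 28*(811/80) = 5677/20 ≈ 283.85)
1/(C + 161²) = 1/(5677/20 + 161²) = 1/(5677/20 + 25921) = 1/(524097/20) = 20/524097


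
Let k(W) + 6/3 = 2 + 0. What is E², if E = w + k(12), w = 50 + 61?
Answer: 12321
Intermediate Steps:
w = 111
k(W) = 0 (k(W) = -2 + (2 + 0) = -2 + 2 = 0)
E = 111 (E = 111 + 0 = 111)
E² = 111² = 12321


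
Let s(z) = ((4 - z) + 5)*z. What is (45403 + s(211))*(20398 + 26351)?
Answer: 130008969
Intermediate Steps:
s(z) = z*(9 - z) (s(z) = (9 - z)*z = z*(9 - z))
(45403 + s(211))*(20398 + 26351) = (45403 + 211*(9 - 1*211))*(20398 + 26351) = (45403 + 211*(9 - 211))*46749 = (45403 + 211*(-202))*46749 = (45403 - 42622)*46749 = 2781*46749 = 130008969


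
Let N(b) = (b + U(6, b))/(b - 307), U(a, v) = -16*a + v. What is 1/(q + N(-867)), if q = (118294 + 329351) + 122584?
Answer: 587/334725338 ≈ 1.7537e-6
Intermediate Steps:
U(a, v) = v - 16*a
q = 570229 (q = 447645 + 122584 = 570229)
N(b) = (-96 + 2*b)/(-307 + b) (N(b) = (b + (b - 16*6))/(b - 307) = (b + (b - 96))/(-307 + b) = (b + (-96 + b))/(-307 + b) = (-96 + 2*b)/(-307 + b))
1/(q + N(-867)) = 1/(570229 + 2*(-48 - 867)/(-307 - 867)) = 1/(570229 + 2*(-915)/(-1174)) = 1/(570229 + 2*(-1/1174)*(-915)) = 1/(570229 + 915/587) = 1/(334725338/587) = 587/334725338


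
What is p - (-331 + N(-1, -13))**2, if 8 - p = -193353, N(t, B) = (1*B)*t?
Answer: 92237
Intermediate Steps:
N(t, B) = B*t
p = 193361 (p = 8 - 1*(-193353) = 8 + 193353 = 193361)
p - (-331 + N(-1, -13))**2 = 193361 - (-331 - 13*(-1))**2 = 193361 - (-331 + 13)**2 = 193361 - 1*(-318)**2 = 193361 - 1*101124 = 193361 - 101124 = 92237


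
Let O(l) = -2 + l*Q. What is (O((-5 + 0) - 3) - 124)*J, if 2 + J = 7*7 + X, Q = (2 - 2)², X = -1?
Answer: -5796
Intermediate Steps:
Q = 0 (Q = 0² = 0)
O(l) = -2 (O(l) = -2 + l*0 = -2 + 0 = -2)
J = 46 (J = -2 + (7*7 - 1) = -2 + (49 - 1) = -2 + 48 = 46)
(O((-5 + 0) - 3) - 124)*J = (-2 - 124)*46 = -126*46 = -5796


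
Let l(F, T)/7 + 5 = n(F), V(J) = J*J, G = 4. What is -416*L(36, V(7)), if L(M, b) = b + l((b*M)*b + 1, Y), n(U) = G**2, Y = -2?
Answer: -52416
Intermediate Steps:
n(U) = 16 (n(U) = 4**2 = 16)
V(J) = J**2
l(F, T) = 77 (l(F, T) = -35 + 7*16 = -35 + 112 = 77)
L(M, b) = 77 + b (L(M, b) = b + 77 = 77 + b)
-416*L(36, V(7)) = -416*(77 + 7**2) = -416*(77 + 49) = -416*126 = -52416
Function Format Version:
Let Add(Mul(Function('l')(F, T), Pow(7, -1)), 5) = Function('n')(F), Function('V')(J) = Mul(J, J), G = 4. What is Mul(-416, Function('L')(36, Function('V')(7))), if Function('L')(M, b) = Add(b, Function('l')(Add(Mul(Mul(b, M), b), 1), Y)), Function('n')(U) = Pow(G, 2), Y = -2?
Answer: -52416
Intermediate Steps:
Function('n')(U) = 16 (Function('n')(U) = Pow(4, 2) = 16)
Function('V')(J) = Pow(J, 2)
Function('l')(F, T) = 77 (Function('l')(F, T) = Add(-35, Mul(7, 16)) = Add(-35, 112) = 77)
Function('L')(M, b) = Add(77, b) (Function('L')(M, b) = Add(b, 77) = Add(77, b))
Mul(-416, Function('L')(36, Function('V')(7))) = Mul(-416, Add(77, Pow(7, 2))) = Mul(-416, Add(77, 49)) = Mul(-416, 126) = -52416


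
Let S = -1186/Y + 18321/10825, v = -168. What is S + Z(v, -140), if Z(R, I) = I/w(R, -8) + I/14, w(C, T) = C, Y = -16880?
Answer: -405867421/54817800 ≈ -7.4039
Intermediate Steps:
S = 32209693/18272600 (S = -1186/(-16880) + 18321/10825 = -1186*(-1/16880) + 18321*(1/10825) = 593/8440 + 18321/10825 = 32209693/18272600 ≈ 1.7627)
Z(R, I) = I/14 + I/R (Z(R, I) = I/R + I/14 = I/14 + I/R)
S + Z(v, -140) = 32209693/18272600 + ((1/14)*(-140) - 140/(-168)) = 32209693/18272600 + (-10 - 140*(-1/168)) = 32209693/18272600 + (-10 + ⅚) = 32209693/18272600 - 55/6 = -405867421/54817800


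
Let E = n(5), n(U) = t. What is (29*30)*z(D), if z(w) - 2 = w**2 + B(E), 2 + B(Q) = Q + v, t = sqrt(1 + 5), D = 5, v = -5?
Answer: 17400 + 870*sqrt(6) ≈ 19531.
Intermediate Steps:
t = sqrt(6) ≈ 2.4495
n(U) = sqrt(6)
E = sqrt(6) ≈ 2.4495
B(Q) = -7 + Q (B(Q) = -2 + (Q - 5) = -2 + (-5 + Q) = -7 + Q)
z(w) = -5 + sqrt(6) + w**2 (z(w) = 2 + (w**2 + (-7 + sqrt(6))) = 2 + (-7 + sqrt(6) + w**2) = -5 + sqrt(6) + w**2)
(29*30)*z(D) = (29*30)*(-5 + sqrt(6) + 5**2) = 870*(-5 + sqrt(6) + 25) = 870*(20 + sqrt(6)) = 17400 + 870*sqrt(6)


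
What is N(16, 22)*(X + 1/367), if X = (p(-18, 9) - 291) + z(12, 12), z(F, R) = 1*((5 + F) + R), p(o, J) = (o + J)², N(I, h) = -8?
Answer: 531408/367 ≈ 1448.0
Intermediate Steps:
p(o, J) = (J + o)²
z(F, R) = 5 + F + R (z(F, R) = 1*(5 + F + R) = 5 + F + R)
X = -181 (X = ((9 - 18)² - 291) + (5 + 12 + 12) = ((-9)² - 291) + 29 = (81 - 291) + 29 = -210 + 29 = -181)
N(16, 22)*(X + 1/367) = -8*(-181 + 1/367) = -8*(-66426/367) = 531408/367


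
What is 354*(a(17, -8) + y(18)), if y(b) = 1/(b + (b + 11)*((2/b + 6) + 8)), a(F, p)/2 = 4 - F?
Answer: -35386194/3845 ≈ -9203.2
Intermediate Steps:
a(F, p) = 8 - 2*F (a(F, p) = 2*(4 - F) = 8 - 2*F)
y(b) = 1/(b + (11 + b)*(14 + 2/b)) (y(b) = 1/(b + (11 + b)*((6 + 2/b) + 8)) = 1/(b + (11 + b)*(14 + 2/b)))
354*(a(17, -8) + y(18)) = 354*((8 - 2*17) + 18/(22 + 15*18² + 156*18)) = 354*((8 - 34) + 18/(22 + 15*324 + 2808)) = 354*(-26 + 18/(22 + 4860 + 2808)) = 354*(-26 + 18/7690) = 354*(-26 + 18*(1/7690)) = 354*(-26 + 9/3845) = 354*(-99961/3845) = -35386194/3845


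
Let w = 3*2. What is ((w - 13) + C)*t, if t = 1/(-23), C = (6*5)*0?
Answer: 7/23 ≈ 0.30435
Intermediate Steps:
w = 6
C = 0 (C = 30*0 = 0)
t = -1/23 ≈ -0.043478
((w - 13) + C)*t = ((6 - 13) + 0)*(-1/23) = (-7 + 0)*(-1/23) = -7*(-1/23) = 7/23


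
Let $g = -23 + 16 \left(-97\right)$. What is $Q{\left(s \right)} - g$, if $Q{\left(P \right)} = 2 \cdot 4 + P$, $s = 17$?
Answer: $1600$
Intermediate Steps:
$Q{\left(P \right)} = 8 + P$
$g = -1575$ ($g = -23 - 1552 = -1575$)
$Q{\left(s \right)} - g = \left(8 + 17\right) - -1575 = 25 + 1575 = 1600$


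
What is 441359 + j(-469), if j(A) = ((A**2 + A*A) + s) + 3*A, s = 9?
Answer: 879883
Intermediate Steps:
j(A) = 9 + 2*A**2 + 3*A (j(A) = ((A**2 + A*A) + 9) + 3*A = ((A**2 + A**2) + 9) + 3*A = (2*A**2 + 9) + 3*A = (9 + 2*A**2) + 3*A = 9 + 2*A**2 + 3*A)
441359 + j(-469) = 441359 + (9 + 2*(-469)**2 + 3*(-469)) = 441359 + (9 + 2*219961 - 1407) = 441359 + (9 + 439922 - 1407) = 441359 + 438524 = 879883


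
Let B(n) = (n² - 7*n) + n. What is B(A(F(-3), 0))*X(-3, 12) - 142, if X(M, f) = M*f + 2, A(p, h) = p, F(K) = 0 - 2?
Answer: -686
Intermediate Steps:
F(K) = -2
X(M, f) = 2 + M*f
B(n) = n² - 6*n
B(A(F(-3), 0))*X(-3, 12) - 142 = (-2*(-6 - 2))*(2 - 3*12) - 142 = (-2*(-8))*(2 - 36) - 142 = 16*(-34) - 142 = -544 - 142 = -686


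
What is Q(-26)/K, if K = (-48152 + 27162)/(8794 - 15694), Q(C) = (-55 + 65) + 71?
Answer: 55890/2099 ≈ 26.627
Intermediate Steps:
Q(C) = 81 (Q(C) = 10 + 71 = 81)
K = 2099/690 (K = -20990/(-6900) = -20990*(-1/6900) = 2099/690 ≈ 3.0420)
Q(-26)/K = 81/(2099/690) = 81*(690/2099) = 55890/2099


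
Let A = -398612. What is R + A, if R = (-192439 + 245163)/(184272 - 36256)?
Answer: -14750225267/37004 ≈ -3.9861e+5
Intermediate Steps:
R = 13181/37004 (R = 52724/148016 = 52724*(1/148016) = 13181/37004 ≈ 0.35620)
R + A = 13181/37004 - 398612 = -14750225267/37004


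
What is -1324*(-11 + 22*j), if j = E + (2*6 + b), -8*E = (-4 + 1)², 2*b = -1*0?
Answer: -302203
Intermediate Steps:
b = 0 (b = (-1*0)/2 = (½)*0 = 0)
E = -9/8 (E = -(-4 + 1)²/8 = -⅛*(-3)² = -⅛*9 = -9/8 ≈ -1.1250)
j = 87/8 (j = -9/8 + (2*6 + 0) = -9/8 + (12 + 0) = -9/8 + 12 = 87/8 ≈ 10.875)
-1324*(-11 + 22*j) = -1324*(-11 + 22*(87/8)) = -1324*(-11 + 957/4) = -1324*913/4 = -302203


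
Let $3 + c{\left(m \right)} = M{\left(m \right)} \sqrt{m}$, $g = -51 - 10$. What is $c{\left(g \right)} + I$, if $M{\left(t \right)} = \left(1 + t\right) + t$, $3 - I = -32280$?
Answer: $32280 - 121 i \sqrt{61} \approx 32280.0 - 945.04 i$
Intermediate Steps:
$I = 32283$ ($I = 3 - -32280 = 3 + 32280 = 32283$)
$M{\left(t \right)} = 1 + 2 t$
$g = -61$
$c{\left(m \right)} = -3 + \sqrt{m} \left(1 + 2 m\right)$ ($c{\left(m \right)} = -3 + \left(1 + 2 m\right) \sqrt{m} = -3 + \sqrt{m} \left(1 + 2 m\right)$)
$c{\left(g \right)} + I = \left(-3 + \sqrt{-61} \left(1 + 2 \left(-61\right)\right)\right) + 32283 = \left(-3 + i \sqrt{61} \left(1 - 122\right)\right) + 32283 = \left(-3 + i \sqrt{61} \left(-121\right)\right) + 32283 = \left(-3 - 121 i \sqrt{61}\right) + 32283 = 32280 - 121 i \sqrt{61}$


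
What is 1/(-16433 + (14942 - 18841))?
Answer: -1/20332 ≈ -4.9184e-5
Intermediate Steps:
1/(-16433 + (14942 - 18841)) = 1/(-16433 - 3899) = 1/(-20332) = -1/20332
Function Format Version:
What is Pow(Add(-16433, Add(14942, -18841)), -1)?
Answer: Rational(-1, 20332) ≈ -4.9184e-5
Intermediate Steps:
Pow(Add(-16433, Add(14942, -18841)), -1) = Pow(Add(-16433, -3899), -1) = Pow(-20332, -1) = Rational(-1, 20332)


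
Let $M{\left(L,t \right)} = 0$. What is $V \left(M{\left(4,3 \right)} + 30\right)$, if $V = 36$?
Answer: $1080$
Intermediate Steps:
$V \left(M{\left(4,3 \right)} + 30\right) = 36 \left(0 + 30\right) = 36 \cdot 30 = 1080$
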